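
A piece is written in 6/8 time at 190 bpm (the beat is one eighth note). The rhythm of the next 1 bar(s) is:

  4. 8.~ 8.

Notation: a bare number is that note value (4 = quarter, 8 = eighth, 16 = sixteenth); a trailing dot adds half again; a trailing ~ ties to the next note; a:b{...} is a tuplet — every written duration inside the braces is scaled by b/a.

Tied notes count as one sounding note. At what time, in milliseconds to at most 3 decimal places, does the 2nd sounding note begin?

note 2 onset = 3b = 947.368ms

1. 0.0ms @ 0 + 947.368ms (3)
2. 947.368ms @ 3 + 947.368ms (3)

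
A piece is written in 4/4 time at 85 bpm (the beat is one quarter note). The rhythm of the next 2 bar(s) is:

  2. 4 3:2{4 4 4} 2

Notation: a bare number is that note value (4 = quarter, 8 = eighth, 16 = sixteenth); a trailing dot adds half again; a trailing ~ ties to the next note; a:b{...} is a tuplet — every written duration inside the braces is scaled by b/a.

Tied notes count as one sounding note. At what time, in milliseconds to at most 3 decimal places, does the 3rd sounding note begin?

1. 0.0ms @ 0 + 2117.647ms (3)
2. 2117.647ms @ 3 + 705.882ms (1)
3. 2823.529ms @ 4 + 470.588ms (2/3)
4. 3294.118ms @ 14/3 + 470.588ms (2/3)
5. 3764.706ms @ 16/3 + 470.588ms (2/3)
6. 4235.294ms @ 6 + 1411.765ms (2)

note 3 onset = 4b = 2823.529ms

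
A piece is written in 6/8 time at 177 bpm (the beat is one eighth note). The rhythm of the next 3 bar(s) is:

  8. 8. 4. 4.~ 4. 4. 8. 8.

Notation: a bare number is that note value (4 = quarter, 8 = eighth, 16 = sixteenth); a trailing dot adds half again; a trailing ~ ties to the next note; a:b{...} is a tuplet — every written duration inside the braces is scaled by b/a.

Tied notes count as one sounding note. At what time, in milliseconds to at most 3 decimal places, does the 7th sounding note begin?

1. 0.0ms @ 0 + 508.475ms (3/2)
2. 508.475ms @ 3/2 + 508.475ms (3/2)
3. 1016.949ms @ 3 + 1016.949ms (3)
4. 2033.898ms @ 6 + 2033.898ms (6)
5. 4067.797ms @ 12 + 1016.949ms (3)
6. 5084.746ms @ 15 + 508.475ms (3/2)
7. 5593.22ms @ 33/2 + 508.475ms (3/2)

note 7 onset = 33/2b = 5593.22ms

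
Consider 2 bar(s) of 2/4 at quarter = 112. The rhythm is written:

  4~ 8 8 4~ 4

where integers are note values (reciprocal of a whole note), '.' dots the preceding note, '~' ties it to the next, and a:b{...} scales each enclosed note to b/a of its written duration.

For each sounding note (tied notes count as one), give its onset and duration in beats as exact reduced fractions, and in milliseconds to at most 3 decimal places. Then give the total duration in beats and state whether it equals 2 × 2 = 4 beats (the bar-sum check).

1) 0.0ms=0b +803.571ms=3/2b
2) 803.571ms=3/2b +267.857ms=1/2b
3) 1071.429ms=2b +1071.429ms=2b
Σ=4b of 4 (112bpm 2/4) — PASS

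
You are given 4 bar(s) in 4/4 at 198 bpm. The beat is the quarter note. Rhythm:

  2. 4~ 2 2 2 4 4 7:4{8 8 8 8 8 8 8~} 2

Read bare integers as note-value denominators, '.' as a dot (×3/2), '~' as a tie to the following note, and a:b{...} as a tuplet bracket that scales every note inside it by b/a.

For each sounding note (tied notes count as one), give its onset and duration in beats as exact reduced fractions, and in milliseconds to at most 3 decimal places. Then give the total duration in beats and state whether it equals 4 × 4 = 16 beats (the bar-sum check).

1) 0.0ms=0b +909.091ms=3b
2) 909.091ms=3b +909.091ms=3b
3) 1818.182ms=6b +606.061ms=2b
4) 2424.242ms=8b +606.061ms=2b
5) 3030.303ms=10b +303.03ms=1b
6) 3333.333ms=11b +303.03ms=1b
7) 3636.364ms=12b +86.58ms=2/7b
8) 3722.944ms=86/7b +86.58ms=2/7b
9) 3809.524ms=88/7b +86.58ms=2/7b
10) 3896.104ms=90/7b +86.58ms=2/7b
11) 3982.684ms=92/7b +86.58ms=2/7b
12) 4069.264ms=94/7b +86.58ms=2/7b
13) 4155.844ms=96/7b +692.641ms=16/7b
Σ=16b of 16 (198bpm 4/4) — PASS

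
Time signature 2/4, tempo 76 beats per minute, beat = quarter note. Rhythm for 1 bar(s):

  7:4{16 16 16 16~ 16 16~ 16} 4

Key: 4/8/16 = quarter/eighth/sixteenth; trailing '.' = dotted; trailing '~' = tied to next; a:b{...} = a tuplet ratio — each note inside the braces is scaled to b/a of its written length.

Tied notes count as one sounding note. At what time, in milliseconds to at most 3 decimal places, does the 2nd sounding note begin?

note 2 onset = 1/7b = 112.782ms

1. 0.0ms @ 0 + 112.782ms (1/7)
2. 112.782ms @ 1/7 + 112.782ms (1/7)
3. 225.564ms @ 2/7 + 112.782ms (1/7)
4. 338.346ms @ 3/7 + 225.564ms (2/7)
5. 563.91ms @ 5/7 + 225.564ms (2/7)
6. 789.474ms @ 1 + 789.474ms (1)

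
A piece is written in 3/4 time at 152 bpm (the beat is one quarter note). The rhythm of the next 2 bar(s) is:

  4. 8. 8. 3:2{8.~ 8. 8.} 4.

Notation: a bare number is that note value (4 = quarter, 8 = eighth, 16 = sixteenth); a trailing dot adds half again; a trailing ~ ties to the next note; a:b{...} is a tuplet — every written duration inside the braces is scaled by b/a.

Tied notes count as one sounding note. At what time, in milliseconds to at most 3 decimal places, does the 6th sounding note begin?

1. 0.0ms @ 0 + 592.105ms (3/2)
2. 592.105ms @ 3/2 + 296.053ms (3/4)
3. 888.158ms @ 9/4 + 296.053ms (3/4)
4. 1184.211ms @ 3 + 394.737ms (1)
5. 1578.947ms @ 4 + 197.368ms (1/2)
6. 1776.316ms @ 9/2 + 592.105ms (3/2)

note 6 onset = 9/2b = 1776.316ms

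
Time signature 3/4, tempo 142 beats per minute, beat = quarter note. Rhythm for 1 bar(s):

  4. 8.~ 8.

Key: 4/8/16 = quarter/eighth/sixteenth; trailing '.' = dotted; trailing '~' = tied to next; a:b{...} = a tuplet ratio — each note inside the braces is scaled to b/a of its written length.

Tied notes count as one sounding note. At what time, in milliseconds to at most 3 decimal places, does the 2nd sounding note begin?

1. 0.0ms @ 0 + 633.803ms (3/2)
2. 633.803ms @ 3/2 + 633.803ms (3/2)

note 2 onset = 3/2b = 633.803ms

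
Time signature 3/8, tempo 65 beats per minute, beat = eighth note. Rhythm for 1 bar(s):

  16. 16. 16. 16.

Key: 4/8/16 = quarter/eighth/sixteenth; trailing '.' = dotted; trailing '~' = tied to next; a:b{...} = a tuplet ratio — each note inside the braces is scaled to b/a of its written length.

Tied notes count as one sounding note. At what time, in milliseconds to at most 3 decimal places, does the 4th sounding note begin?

1. 0.0ms @ 0 + 692.308ms (3/4)
2. 692.308ms @ 3/4 + 692.308ms (3/4)
3. 1384.615ms @ 3/2 + 692.308ms (3/4)
4. 2076.923ms @ 9/4 + 692.308ms (3/4)

note 4 onset = 9/4b = 2076.923ms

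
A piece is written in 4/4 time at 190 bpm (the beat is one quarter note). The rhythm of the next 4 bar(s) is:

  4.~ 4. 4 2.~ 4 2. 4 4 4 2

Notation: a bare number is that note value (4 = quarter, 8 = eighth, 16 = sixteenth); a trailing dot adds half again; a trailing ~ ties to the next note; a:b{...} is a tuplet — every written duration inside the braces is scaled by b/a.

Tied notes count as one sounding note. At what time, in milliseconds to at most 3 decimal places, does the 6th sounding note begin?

1. 0.0ms @ 0 + 947.368ms (3)
2. 947.368ms @ 3 + 315.789ms (1)
3. 1263.158ms @ 4 + 1263.158ms (4)
4. 2526.316ms @ 8 + 947.368ms (3)
5. 3473.684ms @ 11 + 315.789ms (1)
6. 3789.474ms @ 12 + 315.789ms (1)
7. 4105.263ms @ 13 + 315.789ms (1)
8. 4421.053ms @ 14 + 631.579ms (2)

note 6 onset = 12b = 3789.474ms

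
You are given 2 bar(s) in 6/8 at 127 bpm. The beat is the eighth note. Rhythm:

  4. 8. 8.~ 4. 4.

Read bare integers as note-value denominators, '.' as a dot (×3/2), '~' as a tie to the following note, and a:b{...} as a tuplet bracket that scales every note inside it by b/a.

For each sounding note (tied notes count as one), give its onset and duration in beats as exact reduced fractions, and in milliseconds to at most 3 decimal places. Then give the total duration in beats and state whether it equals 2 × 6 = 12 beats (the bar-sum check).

1) 0.0ms=0b +1417.323ms=3b
2) 1417.323ms=3b +708.661ms=3/2b
3) 2125.984ms=9/2b +2125.984ms=9/2b
4) 4251.969ms=9b +1417.323ms=3b
Σ=12b of 12 (127bpm 6/8) — PASS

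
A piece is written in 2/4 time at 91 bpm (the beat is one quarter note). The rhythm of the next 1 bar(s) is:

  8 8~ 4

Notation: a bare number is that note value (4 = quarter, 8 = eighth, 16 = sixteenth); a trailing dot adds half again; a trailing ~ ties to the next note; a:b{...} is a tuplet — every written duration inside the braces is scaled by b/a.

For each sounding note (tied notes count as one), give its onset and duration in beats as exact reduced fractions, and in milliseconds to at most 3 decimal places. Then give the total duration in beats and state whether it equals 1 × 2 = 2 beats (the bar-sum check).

1) 0.0ms=0b +329.67ms=1/2b
2) 329.67ms=1/2b +989.011ms=3/2b
Σ=2b of 2 (91bpm 2/4) — PASS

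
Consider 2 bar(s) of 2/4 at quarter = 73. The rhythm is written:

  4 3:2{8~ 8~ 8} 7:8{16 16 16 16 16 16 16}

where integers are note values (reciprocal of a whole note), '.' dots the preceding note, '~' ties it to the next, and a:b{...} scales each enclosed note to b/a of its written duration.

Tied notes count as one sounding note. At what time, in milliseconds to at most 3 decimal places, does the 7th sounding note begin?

1. 0.0ms @ 0 + 821.918ms (1)
2. 821.918ms @ 1 + 821.918ms (1)
3. 1643.836ms @ 2 + 234.834ms (2/7)
4. 1878.669ms @ 16/7 + 234.834ms (2/7)
5. 2113.503ms @ 18/7 + 234.834ms (2/7)
6. 2348.337ms @ 20/7 + 234.834ms (2/7)
7. 2583.17ms @ 22/7 + 234.834ms (2/7)
8. 2818.004ms @ 24/7 + 234.834ms (2/7)
9. 3052.838ms @ 26/7 + 234.834ms (2/7)

note 7 onset = 22/7b = 2583.17ms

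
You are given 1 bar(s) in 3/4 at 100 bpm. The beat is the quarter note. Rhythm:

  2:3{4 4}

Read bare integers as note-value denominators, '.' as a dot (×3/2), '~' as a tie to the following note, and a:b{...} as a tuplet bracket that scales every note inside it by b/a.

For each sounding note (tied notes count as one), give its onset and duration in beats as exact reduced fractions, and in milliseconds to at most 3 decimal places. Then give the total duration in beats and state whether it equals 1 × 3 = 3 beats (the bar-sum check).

1) 0.0ms=0b +900.0ms=3/2b
2) 900.0ms=3/2b +900.0ms=3/2b
Σ=3b of 3 (100bpm 3/4) — PASS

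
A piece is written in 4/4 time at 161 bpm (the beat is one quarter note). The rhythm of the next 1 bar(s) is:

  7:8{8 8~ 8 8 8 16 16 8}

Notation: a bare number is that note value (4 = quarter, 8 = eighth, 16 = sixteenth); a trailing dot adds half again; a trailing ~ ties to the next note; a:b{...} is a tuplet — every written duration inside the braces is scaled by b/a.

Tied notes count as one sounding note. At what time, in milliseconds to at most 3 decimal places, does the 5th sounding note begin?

note 5 onset = 20/7b = 1064.774ms

1. 0.0ms @ 0 + 212.955ms (4/7)
2. 212.955ms @ 4/7 + 425.909ms (8/7)
3. 638.864ms @ 12/7 + 212.955ms (4/7)
4. 851.819ms @ 16/7 + 212.955ms (4/7)
5. 1064.774ms @ 20/7 + 106.477ms (2/7)
6. 1171.251ms @ 22/7 + 106.477ms (2/7)
7. 1277.728ms @ 24/7 + 212.955ms (4/7)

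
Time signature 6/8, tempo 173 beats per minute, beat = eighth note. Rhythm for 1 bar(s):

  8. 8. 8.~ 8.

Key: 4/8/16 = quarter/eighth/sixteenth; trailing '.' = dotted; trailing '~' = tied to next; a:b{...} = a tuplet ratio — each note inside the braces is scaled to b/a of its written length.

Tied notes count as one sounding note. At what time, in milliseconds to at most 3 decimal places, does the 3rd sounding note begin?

note 3 onset = 3b = 1040.462ms

1. 0.0ms @ 0 + 520.231ms (3/2)
2. 520.231ms @ 3/2 + 520.231ms (3/2)
3. 1040.462ms @ 3 + 1040.462ms (3)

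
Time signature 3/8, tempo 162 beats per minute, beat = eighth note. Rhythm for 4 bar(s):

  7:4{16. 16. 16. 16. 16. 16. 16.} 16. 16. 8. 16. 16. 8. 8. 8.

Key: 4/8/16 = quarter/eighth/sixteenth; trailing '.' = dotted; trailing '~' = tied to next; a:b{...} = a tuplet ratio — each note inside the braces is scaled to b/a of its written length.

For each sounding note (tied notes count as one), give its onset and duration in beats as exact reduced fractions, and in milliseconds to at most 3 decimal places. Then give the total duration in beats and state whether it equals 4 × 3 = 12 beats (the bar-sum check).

1) 0.0ms=0b +158.73ms=3/7b
2) 158.73ms=3/7b +158.73ms=3/7b
3) 317.46ms=6/7b +158.73ms=3/7b
4) 476.19ms=9/7b +158.73ms=3/7b
5) 634.921ms=12/7b +158.73ms=3/7b
6) 793.651ms=15/7b +158.73ms=3/7b
7) 952.381ms=18/7b +158.73ms=3/7b
8) 1111.111ms=3b +277.778ms=3/4b
9) 1388.889ms=15/4b +277.778ms=3/4b
10) 1666.667ms=9/2b +555.556ms=3/2b
11) 2222.222ms=6b +277.778ms=3/4b
12) 2500.0ms=27/4b +277.778ms=3/4b
13) 2777.778ms=15/2b +555.556ms=3/2b
14) 3333.333ms=9b +555.556ms=3/2b
15) 3888.889ms=21/2b +555.556ms=3/2b
Σ=12b of 12 (162bpm 3/8) — PASS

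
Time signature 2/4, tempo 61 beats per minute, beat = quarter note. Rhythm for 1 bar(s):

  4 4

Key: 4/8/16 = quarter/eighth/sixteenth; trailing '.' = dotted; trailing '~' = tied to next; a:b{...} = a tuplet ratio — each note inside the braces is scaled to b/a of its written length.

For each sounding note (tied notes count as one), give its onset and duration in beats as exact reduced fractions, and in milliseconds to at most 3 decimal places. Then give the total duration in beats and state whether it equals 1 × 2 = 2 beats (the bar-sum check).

1) 0.0ms=0b +983.607ms=1b
2) 983.607ms=1b +983.607ms=1b
Σ=2b of 2 (61bpm 2/4) — PASS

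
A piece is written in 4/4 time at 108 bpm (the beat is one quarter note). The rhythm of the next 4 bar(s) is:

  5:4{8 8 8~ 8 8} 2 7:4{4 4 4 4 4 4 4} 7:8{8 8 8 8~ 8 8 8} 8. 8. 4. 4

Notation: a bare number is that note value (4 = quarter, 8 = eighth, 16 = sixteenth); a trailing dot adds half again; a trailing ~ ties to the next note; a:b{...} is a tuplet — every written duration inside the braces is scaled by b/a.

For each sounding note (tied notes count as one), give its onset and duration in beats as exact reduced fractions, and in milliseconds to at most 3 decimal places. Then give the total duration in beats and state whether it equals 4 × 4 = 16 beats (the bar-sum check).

1) 0.0ms=0b +222.222ms=2/5b
2) 222.222ms=2/5b +222.222ms=2/5b
3) 444.444ms=4/5b +444.444ms=4/5b
4) 888.889ms=8/5b +222.222ms=2/5b
5) 1111.111ms=2b +1111.111ms=2b
6) 2222.222ms=4b +317.46ms=4/7b
7) 2539.683ms=32/7b +317.46ms=4/7b
8) 2857.143ms=36/7b +317.46ms=4/7b
9) 3174.603ms=40/7b +317.46ms=4/7b
10) 3492.063ms=44/7b +317.46ms=4/7b
11) 3809.524ms=48/7b +317.46ms=4/7b
12) 4126.984ms=52/7b +317.46ms=4/7b
13) 4444.444ms=8b +317.46ms=4/7b
14) 4761.905ms=60/7b +317.46ms=4/7b
15) 5079.365ms=64/7b +317.46ms=4/7b
16) 5396.825ms=68/7b +634.921ms=8/7b
17) 6031.746ms=76/7b +317.46ms=4/7b
18) 6349.206ms=80/7b +317.46ms=4/7b
19) 6666.667ms=12b +416.667ms=3/4b
20) 7083.333ms=51/4b +416.667ms=3/4b
21) 7500.0ms=27/2b +833.333ms=3/2b
22) 8333.333ms=15b +555.556ms=1b
Σ=16b of 16 (108bpm 4/4) — PASS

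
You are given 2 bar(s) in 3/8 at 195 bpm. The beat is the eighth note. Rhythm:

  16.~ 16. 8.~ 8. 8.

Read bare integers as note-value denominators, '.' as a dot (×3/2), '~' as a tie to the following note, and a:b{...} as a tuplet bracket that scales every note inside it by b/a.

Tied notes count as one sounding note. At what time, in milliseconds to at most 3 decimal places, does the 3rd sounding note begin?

1. 0.0ms @ 0 + 461.538ms (3/2)
2. 461.538ms @ 3/2 + 923.077ms (3)
3. 1384.615ms @ 9/2 + 461.538ms (3/2)

note 3 onset = 9/2b = 1384.615ms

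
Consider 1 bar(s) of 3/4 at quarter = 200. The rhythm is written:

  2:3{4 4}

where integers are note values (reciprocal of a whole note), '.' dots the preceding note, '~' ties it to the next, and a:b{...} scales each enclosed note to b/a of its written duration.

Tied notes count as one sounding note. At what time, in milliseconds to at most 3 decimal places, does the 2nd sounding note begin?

1. 0.0ms @ 0 + 450.0ms (3/2)
2. 450.0ms @ 3/2 + 450.0ms (3/2)

note 2 onset = 3/2b = 450.0ms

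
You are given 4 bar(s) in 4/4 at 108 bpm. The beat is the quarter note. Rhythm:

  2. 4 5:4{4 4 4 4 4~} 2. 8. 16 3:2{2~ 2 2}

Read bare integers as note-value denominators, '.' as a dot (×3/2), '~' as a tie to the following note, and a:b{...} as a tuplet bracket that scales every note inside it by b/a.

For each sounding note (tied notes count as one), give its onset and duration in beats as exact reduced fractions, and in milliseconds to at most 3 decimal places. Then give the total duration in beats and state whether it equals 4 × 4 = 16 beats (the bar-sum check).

1) 0.0ms=0b +1666.667ms=3b
2) 1666.667ms=3b +555.556ms=1b
3) 2222.222ms=4b +444.444ms=4/5b
4) 2666.667ms=24/5b +444.444ms=4/5b
5) 3111.111ms=28/5b +444.444ms=4/5b
6) 3555.556ms=32/5b +444.444ms=4/5b
7) 4000.0ms=36/5b +2111.111ms=19/5b
8) 6111.111ms=11b +416.667ms=3/4b
9) 6527.778ms=47/4b +138.889ms=1/4b
10) 6666.667ms=12b +1481.481ms=8/3b
11) 8148.148ms=44/3b +740.741ms=4/3b
Σ=16b of 16 (108bpm 4/4) — PASS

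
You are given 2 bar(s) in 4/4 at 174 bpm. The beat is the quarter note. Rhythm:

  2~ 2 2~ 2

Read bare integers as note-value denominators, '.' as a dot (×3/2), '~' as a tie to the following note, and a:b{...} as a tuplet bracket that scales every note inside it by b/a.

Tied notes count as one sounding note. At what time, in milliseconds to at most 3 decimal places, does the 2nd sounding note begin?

1. 0.0ms @ 0 + 1379.31ms (4)
2. 1379.31ms @ 4 + 1379.31ms (4)

note 2 onset = 4b = 1379.31ms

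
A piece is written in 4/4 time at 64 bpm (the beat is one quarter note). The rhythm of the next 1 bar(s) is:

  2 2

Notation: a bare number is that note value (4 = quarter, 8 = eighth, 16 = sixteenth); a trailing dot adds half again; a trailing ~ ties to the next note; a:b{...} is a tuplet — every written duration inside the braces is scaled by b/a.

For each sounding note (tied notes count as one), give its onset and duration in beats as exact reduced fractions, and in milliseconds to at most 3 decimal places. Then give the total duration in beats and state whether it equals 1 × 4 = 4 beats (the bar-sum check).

1) 0.0ms=0b +1875.0ms=2b
2) 1875.0ms=2b +1875.0ms=2b
Σ=4b of 4 (64bpm 4/4) — PASS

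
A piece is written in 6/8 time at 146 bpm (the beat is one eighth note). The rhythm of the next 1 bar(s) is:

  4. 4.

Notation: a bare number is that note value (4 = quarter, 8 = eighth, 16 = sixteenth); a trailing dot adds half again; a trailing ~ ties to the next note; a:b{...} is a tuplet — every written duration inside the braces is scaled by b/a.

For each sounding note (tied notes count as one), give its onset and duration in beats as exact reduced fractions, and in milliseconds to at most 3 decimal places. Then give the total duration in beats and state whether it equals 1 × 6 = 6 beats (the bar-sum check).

1) 0.0ms=0b +1232.877ms=3b
2) 1232.877ms=3b +1232.877ms=3b
Σ=6b of 6 (146bpm 6/8) — PASS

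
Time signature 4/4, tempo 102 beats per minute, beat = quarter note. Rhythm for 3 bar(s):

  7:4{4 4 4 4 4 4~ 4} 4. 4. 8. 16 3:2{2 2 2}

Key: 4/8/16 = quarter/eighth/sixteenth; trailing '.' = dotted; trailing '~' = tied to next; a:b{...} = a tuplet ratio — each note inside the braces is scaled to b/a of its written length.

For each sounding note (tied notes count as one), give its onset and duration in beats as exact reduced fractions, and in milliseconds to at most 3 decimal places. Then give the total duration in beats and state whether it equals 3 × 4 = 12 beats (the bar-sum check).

1) 0.0ms=0b +336.134ms=4/7b
2) 336.134ms=4/7b +336.134ms=4/7b
3) 672.269ms=8/7b +336.134ms=4/7b
4) 1008.403ms=12/7b +336.134ms=4/7b
5) 1344.538ms=16/7b +336.134ms=4/7b
6) 1680.672ms=20/7b +672.269ms=8/7b
7) 2352.941ms=4b +882.353ms=3/2b
8) 3235.294ms=11/2b +882.353ms=3/2b
9) 4117.647ms=7b +441.176ms=3/4b
10) 4558.824ms=31/4b +147.059ms=1/4b
11) 4705.882ms=8b +784.314ms=4/3b
12) 5490.196ms=28/3b +784.314ms=4/3b
13) 6274.51ms=32/3b +784.314ms=4/3b
Σ=12b of 12 (102bpm 4/4) — PASS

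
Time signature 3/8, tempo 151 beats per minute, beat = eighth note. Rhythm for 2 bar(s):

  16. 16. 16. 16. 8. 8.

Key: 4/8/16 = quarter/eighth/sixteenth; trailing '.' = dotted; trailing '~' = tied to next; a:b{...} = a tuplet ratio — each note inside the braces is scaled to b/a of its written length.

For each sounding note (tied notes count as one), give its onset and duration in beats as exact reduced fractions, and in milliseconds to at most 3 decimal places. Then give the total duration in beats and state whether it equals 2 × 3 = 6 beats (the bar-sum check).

1) 0.0ms=0b +298.013ms=3/4b
2) 298.013ms=3/4b +298.013ms=3/4b
3) 596.026ms=3/2b +298.013ms=3/4b
4) 894.04ms=9/4b +298.013ms=3/4b
5) 1192.053ms=3b +596.026ms=3/2b
6) 1788.079ms=9/2b +596.026ms=3/2b
Σ=6b of 6 (151bpm 3/8) — PASS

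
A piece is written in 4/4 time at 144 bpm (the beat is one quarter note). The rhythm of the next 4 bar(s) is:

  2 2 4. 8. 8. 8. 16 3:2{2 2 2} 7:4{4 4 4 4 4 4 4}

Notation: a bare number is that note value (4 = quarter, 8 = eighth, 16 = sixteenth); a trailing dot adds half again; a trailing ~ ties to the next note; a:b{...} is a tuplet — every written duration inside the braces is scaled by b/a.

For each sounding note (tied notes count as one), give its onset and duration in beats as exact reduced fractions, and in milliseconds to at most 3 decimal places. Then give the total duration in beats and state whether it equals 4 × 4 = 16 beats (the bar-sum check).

1) 0.0ms=0b +833.333ms=2b
2) 833.333ms=2b +833.333ms=2b
3) 1666.667ms=4b +625.0ms=3/2b
4) 2291.667ms=11/2b +312.5ms=3/4b
5) 2604.167ms=25/4b +312.5ms=3/4b
6) 2916.667ms=7b +312.5ms=3/4b
7) 3229.167ms=31/4b +104.167ms=1/4b
8) 3333.333ms=8b +555.556ms=4/3b
9) 3888.889ms=28/3b +555.556ms=4/3b
10) 4444.444ms=32/3b +555.556ms=4/3b
11) 5000.0ms=12b +238.095ms=4/7b
12) 5238.095ms=88/7b +238.095ms=4/7b
13) 5476.19ms=92/7b +238.095ms=4/7b
14) 5714.286ms=96/7b +238.095ms=4/7b
15) 5952.381ms=100/7b +238.095ms=4/7b
16) 6190.476ms=104/7b +238.095ms=4/7b
17) 6428.571ms=108/7b +238.095ms=4/7b
Σ=16b of 16 (144bpm 4/4) — PASS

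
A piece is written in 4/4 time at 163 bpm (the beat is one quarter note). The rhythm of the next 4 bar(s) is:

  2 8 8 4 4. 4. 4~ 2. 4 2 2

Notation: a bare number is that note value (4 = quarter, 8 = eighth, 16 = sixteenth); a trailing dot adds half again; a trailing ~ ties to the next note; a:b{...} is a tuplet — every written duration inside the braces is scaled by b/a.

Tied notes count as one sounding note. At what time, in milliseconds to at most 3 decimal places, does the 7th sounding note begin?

1. 0.0ms @ 0 + 736.196ms (2)
2. 736.196ms @ 2 + 184.049ms (1/2)
3. 920.245ms @ 5/2 + 184.049ms (1/2)
4. 1104.294ms @ 3 + 368.098ms (1)
5. 1472.393ms @ 4 + 552.147ms (3/2)
6. 2024.54ms @ 11/2 + 552.147ms (3/2)
7. 2576.687ms @ 7 + 1472.393ms (4)
8. 4049.08ms @ 11 + 368.098ms (1)
9. 4417.178ms @ 12 + 736.196ms (2)
10. 5153.374ms @ 14 + 736.196ms (2)

note 7 onset = 7b = 2576.687ms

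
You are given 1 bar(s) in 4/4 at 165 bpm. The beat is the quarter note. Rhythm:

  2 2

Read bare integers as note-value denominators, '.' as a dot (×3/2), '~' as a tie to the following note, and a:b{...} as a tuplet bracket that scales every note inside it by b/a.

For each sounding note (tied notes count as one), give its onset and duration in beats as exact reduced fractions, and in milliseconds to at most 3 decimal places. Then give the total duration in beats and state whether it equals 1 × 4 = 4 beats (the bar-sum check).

1) 0.0ms=0b +727.273ms=2b
2) 727.273ms=2b +727.273ms=2b
Σ=4b of 4 (165bpm 4/4) — PASS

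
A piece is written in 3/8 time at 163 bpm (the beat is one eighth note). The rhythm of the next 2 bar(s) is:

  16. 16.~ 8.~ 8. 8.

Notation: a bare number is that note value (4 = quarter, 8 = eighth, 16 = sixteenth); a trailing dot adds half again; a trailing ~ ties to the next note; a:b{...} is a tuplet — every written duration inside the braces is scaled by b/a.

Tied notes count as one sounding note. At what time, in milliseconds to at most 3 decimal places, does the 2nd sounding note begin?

note 2 onset = 3/4b = 276.074ms

1. 0.0ms @ 0 + 276.074ms (3/4)
2. 276.074ms @ 3/4 + 1380.368ms (15/4)
3. 1656.442ms @ 9/2 + 552.147ms (3/2)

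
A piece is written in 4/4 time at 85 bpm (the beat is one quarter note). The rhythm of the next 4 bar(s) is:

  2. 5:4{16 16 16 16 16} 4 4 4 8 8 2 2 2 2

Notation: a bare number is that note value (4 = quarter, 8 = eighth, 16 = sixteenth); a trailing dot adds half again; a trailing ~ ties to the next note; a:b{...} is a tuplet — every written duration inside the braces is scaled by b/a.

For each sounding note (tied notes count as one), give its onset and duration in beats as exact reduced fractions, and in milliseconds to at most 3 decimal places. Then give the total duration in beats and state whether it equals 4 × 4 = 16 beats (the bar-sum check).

1) 0.0ms=0b +2117.647ms=3b
2) 2117.647ms=3b +141.176ms=1/5b
3) 2258.824ms=16/5b +141.176ms=1/5b
4) 2400.0ms=17/5b +141.176ms=1/5b
5) 2541.176ms=18/5b +141.176ms=1/5b
6) 2682.353ms=19/5b +141.176ms=1/5b
7) 2823.529ms=4b +705.882ms=1b
8) 3529.412ms=5b +705.882ms=1b
9) 4235.294ms=6b +705.882ms=1b
10) 4941.176ms=7b +352.941ms=1/2b
11) 5294.118ms=15/2b +352.941ms=1/2b
12) 5647.059ms=8b +1411.765ms=2b
13) 7058.824ms=10b +1411.765ms=2b
14) 8470.588ms=12b +1411.765ms=2b
15) 9882.353ms=14b +1411.765ms=2b
Σ=16b of 16 (85bpm 4/4) — PASS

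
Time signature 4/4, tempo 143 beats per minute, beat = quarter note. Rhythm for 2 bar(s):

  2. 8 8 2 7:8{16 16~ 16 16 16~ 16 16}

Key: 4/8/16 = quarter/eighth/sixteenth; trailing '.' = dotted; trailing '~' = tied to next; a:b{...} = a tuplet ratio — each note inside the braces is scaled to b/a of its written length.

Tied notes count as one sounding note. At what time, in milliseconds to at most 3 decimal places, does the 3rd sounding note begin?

note 3 onset = 7/2b = 1468.531ms

1. 0.0ms @ 0 + 1258.741ms (3)
2. 1258.741ms @ 3 + 209.79ms (1/2)
3. 1468.531ms @ 7/2 + 209.79ms (1/2)
4. 1678.322ms @ 4 + 839.161ms (2)
5. 2517.483ms @ 6 + 119.88ms (2/7)
6. 2637.363ms @ 44/7 + 239.76ms (4/7)
7. 2877.123ms @ 48/7 + 119.88ms (2/7)
8. 2997.003ms @ 50/7 + 239.76ms (4/7)
9. 3236.763ms @ 54/7 + 119.88ms (2/7)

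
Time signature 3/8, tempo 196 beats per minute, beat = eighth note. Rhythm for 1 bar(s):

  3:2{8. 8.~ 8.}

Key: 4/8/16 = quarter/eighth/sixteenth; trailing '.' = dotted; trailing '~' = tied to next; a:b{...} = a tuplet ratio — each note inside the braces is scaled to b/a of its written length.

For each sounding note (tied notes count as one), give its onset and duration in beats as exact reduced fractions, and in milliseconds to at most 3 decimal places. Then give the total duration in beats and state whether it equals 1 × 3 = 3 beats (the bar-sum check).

1) 0.0ms=0b +306.122ms=1b
2) 306.122ms=1b +612.245ms=2b
Σ=3b of 3 (196bpm 3/8) — PASS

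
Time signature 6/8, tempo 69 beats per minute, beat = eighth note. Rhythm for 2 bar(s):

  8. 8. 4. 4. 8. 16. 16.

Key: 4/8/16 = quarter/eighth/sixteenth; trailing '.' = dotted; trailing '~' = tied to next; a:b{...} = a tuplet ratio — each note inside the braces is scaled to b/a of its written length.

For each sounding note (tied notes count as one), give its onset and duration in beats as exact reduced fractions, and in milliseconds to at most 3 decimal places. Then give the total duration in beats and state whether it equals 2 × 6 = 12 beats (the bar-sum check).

1) 0.0ms=0b +1304.348ms=3/2b
2) 1304.348ms=3/2b +1304.348ms=3/2b
3) 2608.696ms=3b +2608.696ms=3b
4) 5217.391ms=6b +2608.696ms=3b
5) 7826.087ms=9b +1304.348ms=3/2b
6) 9130.435ms=21/2b +652.174ms=3/4b
7) 9782.609ms=45/4b +652.174ms=3/4b
Σ=12b of 12 (69bpm 6/8) — PASS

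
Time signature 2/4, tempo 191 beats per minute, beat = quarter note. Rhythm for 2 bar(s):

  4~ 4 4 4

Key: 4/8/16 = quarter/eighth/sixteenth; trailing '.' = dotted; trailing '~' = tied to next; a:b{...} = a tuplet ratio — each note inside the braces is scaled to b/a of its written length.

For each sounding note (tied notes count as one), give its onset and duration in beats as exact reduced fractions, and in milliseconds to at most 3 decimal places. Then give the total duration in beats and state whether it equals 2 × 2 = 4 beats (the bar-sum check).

1) 0.0ms=0b +628.272ms=2b
2) 628.272ms=2b +314.136ms=1b
3) 942.408ms=3b +314.136ms=1b
Σ=4b of 4 (191bpm 2/4) — PASS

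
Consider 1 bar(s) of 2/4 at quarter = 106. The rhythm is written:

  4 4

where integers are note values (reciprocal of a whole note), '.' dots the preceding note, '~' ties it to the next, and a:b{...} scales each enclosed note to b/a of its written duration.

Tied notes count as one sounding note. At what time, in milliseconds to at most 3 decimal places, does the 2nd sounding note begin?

1. 0.0ms @ 0 + 566.038ms (1)
2. 566.038ms @ 1 + 566.038ms (1)

note 2 onset = 1b = 566.038ms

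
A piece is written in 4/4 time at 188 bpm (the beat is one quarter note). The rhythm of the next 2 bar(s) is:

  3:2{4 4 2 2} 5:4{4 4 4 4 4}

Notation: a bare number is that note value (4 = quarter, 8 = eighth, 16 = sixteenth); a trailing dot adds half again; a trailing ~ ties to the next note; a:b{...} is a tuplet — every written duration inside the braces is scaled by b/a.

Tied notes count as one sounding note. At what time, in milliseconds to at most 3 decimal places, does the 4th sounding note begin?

note 4 onset = 8/3b = 851.064ms

1. 0.0ms @ 0 + 212.766ms (2/3)
2. 212.766ms @ 2/3 + 212.766ms (2/3)
3. 425.532ms @ 4/3 + 425.532ms (4/3)
4. 851.064ms @ 8/3 + 425.532ms (4/3)
5. 1276.596ms @ 4 + 255.319ms (4/5)
6. 1531.915ms @ 24/5 + 255.319ms (4/5)
7. 1787.234ms @ 28/5 + 255.319ms (4/5)
8. 2042.553ms @ 32/5 + 255.319ms (4/5)
9. 2297.872ms @ 36/5 + 255.319ms (4/5)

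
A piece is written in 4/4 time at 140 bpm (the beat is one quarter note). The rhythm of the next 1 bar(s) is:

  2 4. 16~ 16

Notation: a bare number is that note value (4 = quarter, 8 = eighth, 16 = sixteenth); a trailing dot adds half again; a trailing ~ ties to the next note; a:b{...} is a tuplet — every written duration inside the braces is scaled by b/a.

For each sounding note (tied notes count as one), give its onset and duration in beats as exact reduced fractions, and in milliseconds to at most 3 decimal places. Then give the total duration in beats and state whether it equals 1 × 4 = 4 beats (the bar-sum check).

1) 0.0ms=0b +857.143ms=2b
2) 857.143ms=2b +642.857ms=3/2b
3) 1500.0ms=7/2b +214.286ms=1/2b
Σ=4b of 4 (140bpm 4/4) — PASS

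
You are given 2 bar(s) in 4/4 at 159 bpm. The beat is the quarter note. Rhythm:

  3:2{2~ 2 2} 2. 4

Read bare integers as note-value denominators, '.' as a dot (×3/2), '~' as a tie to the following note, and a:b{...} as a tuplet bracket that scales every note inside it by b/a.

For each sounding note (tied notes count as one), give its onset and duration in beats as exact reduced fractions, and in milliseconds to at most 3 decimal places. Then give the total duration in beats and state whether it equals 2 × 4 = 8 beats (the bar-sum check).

1) 0.0ms=0b +1006.289ms=8/3b
2) 1006.289ms=8/3b +503.145ms=4/3b
3) 1509.434ms=4b +1132.075ms=3b
4) 2641.509ms=7b +377.358ms=1b
Σ=8b of 8 (159bpm 4/4) — PASS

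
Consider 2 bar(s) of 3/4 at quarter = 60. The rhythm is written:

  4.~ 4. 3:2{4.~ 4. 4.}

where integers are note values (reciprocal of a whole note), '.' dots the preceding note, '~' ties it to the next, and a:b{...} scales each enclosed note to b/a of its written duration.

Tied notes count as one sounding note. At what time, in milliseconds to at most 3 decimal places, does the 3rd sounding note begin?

note 3 onset = 5b = 5000.0ms

1. 0.0ms @ 0 + 3000.0ms (3)
2. 3000.0ms @ 3 + 2000.0ms (2)
3. 5000.0ms @ 5 + 1000.0ms (1)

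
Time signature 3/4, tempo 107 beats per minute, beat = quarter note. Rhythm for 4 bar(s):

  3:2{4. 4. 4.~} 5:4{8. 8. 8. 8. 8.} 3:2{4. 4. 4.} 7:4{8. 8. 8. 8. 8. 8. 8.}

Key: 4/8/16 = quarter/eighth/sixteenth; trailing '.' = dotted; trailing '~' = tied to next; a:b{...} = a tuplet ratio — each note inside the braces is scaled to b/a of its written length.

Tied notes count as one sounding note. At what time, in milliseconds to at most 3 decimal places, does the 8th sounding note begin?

1. 0.0ms @ 0 + 560.748ms (1)
2. 560.748ms @ 1 + 560.748ms (1)
3. 1121.495ms @ 2 + 897.196ms (8/5)
4. 2018.692ms @ 18/5 + 336.449ms (3/5)
5. 2355.14ms @ 21/5 + 336.449ms (3/5)
6. 2691.589ms @ 24/5 + 336.449ms (3/5)
7. 3028.037ms @ 27/5 + 336.449ms (3/5)
8. 3364.486ms @ 6 + 560.748ms (1)
9. 3925.234ms @ 7 + 560.748ms (1)
10. 4485.981ms @ 8 + 560.748ms (1)
11. 5046.729ms @ 9 + 240.32ms (3/7)
12. 5287.049ms @ 66/7 + 240.32ms (3/7)
13. 5527.37ms @ 69/7 + 240.32ms (3/7)
14. 5767.69ms @ 72/7 + 240.32ms (3/7)
15. 6008.011ms @ 75/7 + 240.32ms (3/7)
16. 6248.331ms @ 78/7 + 240.32ms (3/7)
17. 6488.652ms @ 81/7 + 240.32ms (3/7)

note 8 onset = 6b = 3364.486ms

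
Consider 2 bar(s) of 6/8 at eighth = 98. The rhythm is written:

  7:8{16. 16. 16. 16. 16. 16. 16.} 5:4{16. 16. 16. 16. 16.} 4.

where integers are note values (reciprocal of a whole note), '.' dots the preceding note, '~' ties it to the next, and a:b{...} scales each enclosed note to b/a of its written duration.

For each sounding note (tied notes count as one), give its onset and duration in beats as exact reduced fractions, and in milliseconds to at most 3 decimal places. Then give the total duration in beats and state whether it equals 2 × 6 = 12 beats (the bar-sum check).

1) 0.0ms=0b +524.781ms=6/7b
2) 524.781ms=6/7b +524.781ms=6/7b
3) 1049.563ms=12/7b +524.781ms=6/7b
4) 1574.344ms=18/7b +524.781ms=6/7b
5) 2099.125ms=24/7b +524.781ms=6/7b
6) 2623.907ms=30/7b +524.781ms=6/7b
7) 3148.688ms=36/7b +524.781ms=6/7b
8) 3673.469ms=6b +367.347ms=3/5b
9) 4040.816ms=33/5b +367.347ms=3/5b
10) 4408.163ms=36/5b +367.347ms=3/5b
11) 4775.51ms=39/5b +367.347ms=3/5b
12) 5142.857ms=42/5b +367.347ms=3/5b
13) 5510.204ms=9b +1836.735ms=3b
Σ=12b of 12 (98bpm 6/8) — PASS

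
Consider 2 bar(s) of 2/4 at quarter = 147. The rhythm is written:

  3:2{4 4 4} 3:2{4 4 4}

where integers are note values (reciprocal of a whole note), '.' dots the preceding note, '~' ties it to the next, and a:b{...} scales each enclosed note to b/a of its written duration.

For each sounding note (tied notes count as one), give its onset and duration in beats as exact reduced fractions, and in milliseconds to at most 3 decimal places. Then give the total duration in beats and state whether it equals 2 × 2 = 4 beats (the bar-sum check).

1) 0.0ms=0b +272.109ms=2/3b
2) 272.109ms=2/3b +272.109ms=2/3b
3) 544.218ms=4/3b +272.109ms=2/3b
4) 816.327ms=2b +272.109ms=2/3b
5) 1088.435ms=8/3b +272.109ms=2/3b
6) 1360.544ms=10/3b +272.109ms=2/3b
Σ=4b of 4 (147bpm 2/4) — PASS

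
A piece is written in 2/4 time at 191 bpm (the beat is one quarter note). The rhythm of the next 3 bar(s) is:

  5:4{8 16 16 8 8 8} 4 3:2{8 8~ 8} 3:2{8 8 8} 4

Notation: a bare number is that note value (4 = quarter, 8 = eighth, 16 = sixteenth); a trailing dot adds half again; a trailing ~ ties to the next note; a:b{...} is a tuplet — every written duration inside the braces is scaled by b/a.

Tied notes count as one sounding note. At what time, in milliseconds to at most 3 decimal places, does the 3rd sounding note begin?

1. 0.0ms @ 0 + 125.654ms (2/5)
2. 125.654ms @ 2/5 + 62.827ms (1/5)
3. 188.482ms @ 3/5 + 62.827ms (1/5)
4. 251.309ms @ 4/5 + 125.654ms (2/5)
5. 376.963ms @ 6/5 + 125.654ms (2/5)
6. 502.618ms @ 8/5 + 125.654ms (2/5)
7. 628.272ms @ 2 + 314.136ms (1)
8. 942.408ms @ 3 + 104.712ms (1/3)
9. 1047.12ms @ 10/3 + 209.424ms (2/3)
10. 1256.545ms @ 4 + 104.712ms (1/3)
11. 1361.257ms @ 13/3 + 104.712ms (1/3)
12. 1465.969ms @ 14/3 + 104.712ms (1/3)
13. 1570.681ms @ 5 + 314.136ms (1)

note 3 onset = 3/5b = 188.482ms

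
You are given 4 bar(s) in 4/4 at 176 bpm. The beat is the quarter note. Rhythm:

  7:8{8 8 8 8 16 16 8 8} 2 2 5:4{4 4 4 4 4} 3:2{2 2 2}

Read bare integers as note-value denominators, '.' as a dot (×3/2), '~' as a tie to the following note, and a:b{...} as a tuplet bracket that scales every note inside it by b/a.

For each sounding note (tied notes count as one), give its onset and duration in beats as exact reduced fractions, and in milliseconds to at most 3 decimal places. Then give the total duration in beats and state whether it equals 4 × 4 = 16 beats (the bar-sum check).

1) 0.0ms=0b +194.805ms=4/7b
2) 194.805ms=4/7b +194.805ms=4/7b
3) 389.61ms=8/7b +194.805ms=4/7b
4) 584.416ms=12/7b +194.805ms=4/7b
5) 779.221ms=16/7b +97.403ms=2/7b
6) 876.623ms=18/7b +97.403ms=2/7b
7) 974.026ms=20/7b +194.805ms=4/7b
8) 1168.831ms=24/7b +194.805ms=4/7b
9) 1363.636ms=4b +681.818ms=2b
10) 2045.455ms=6b +681.818ms=2b
11) 2727.273ms=8b +272.727ms=4/5b
12) 3000.0ms=44/5b +272.727ms=4/5b
13) 3272.727ms=48/5b +272.727ms=4/5b
14) 3545.455ms=52/5b +272.727ms=4/5b
15) 3818.182ms=56/5b +272.727ms=4/5b
16) 4090.909ms=12b +454.545ms=4/3b
17) 4545.455ms=40/3b +454.545ms=4/3b
18) 5000.0ms=44/3b +454.545ms=4/3b
Σ=16b of 16 (176bpm 4/4) — PASS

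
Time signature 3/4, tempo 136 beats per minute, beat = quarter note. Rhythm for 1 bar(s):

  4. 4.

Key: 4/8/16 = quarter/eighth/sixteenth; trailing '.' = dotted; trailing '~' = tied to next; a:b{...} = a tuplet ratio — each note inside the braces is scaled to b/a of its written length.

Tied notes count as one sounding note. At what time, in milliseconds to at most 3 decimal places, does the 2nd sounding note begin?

note 2 onset = 3/2b = 661.765ms

1. 0.0ms @ 0 + 661.765ms (3/2)
2. 661.765ms @ 3/2 + 661.765ms (3/2)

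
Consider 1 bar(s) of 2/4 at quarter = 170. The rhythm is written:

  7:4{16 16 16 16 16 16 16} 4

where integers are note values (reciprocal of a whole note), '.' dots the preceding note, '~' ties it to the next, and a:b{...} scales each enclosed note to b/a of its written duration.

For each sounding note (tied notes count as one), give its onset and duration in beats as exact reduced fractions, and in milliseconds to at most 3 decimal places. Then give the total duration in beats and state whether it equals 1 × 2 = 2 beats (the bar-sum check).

1) 0.0ms=0b +50.42ms=1/7b
2) 50.42ms=1/7b +50.42ms=1/7b
3) 100.84ms=2/7b +50.42ms=1/7b
4) 151.261ms=3/7b +50.42ms=1/7b
5) 201.681ms=4/7b +50.42ms=1/7b
6) 252.101ms=5/7b +50.42ms=1/7b
7) 302.521ms=6/7b +50.42ms=1/7b
8) 352.941ms=1b +352.941ms=1b
Σ=2b of 2 (170bpm 2/4) — PASS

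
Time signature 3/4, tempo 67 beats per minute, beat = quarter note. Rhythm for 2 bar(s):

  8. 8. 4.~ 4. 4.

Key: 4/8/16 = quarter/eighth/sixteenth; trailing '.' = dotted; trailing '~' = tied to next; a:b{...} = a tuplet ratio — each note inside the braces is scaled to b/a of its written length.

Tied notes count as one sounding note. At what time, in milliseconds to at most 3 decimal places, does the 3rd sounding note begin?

note 3 onset = 3/2b = 1343.284ms

1. 0.0ms @ 0 + 671.642ms (3/4)
2. 671.642ms @ 3/4 + 671.642ms (3/4)
3. 1343.284ms @ 3/2 + 2686.567ms (3)
4. 4029.851ms @ 9/2 + 1343.284ms (3/2)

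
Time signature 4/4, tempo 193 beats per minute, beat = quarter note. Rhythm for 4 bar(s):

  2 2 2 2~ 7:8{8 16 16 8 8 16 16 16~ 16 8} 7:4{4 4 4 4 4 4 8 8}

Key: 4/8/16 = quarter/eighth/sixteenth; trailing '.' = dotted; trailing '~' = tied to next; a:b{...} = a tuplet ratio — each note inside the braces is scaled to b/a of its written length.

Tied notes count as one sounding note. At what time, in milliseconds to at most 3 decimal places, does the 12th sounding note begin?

1. 0.0ms @ 0 + 621.762ms (2)
2. 621.762ms @ 2 + 621.762ms (2)
3. 1243.523ms @ 4 + 621.762ms (2)
4. 1865.285ms @ 6 + 799.408ms (18/7)
5. 2664.693ms @ 60/7 + 88.823ms (2/7)
6. 2753.516ms @ 62/7 + 88.823ms (2/7)
7. 2842.339ms @ 64/7 + 177.646ms (4/7)
8. 3019.985ms @ 68/7 + 177.646ms (4/7)
9. 3197.631ms @ 72/7 + 88.823ms (2/7)
10. 3286.454ms @ 74/7 + 88.823ms (2/7)
11. 3375.278ms @ 76/7 + 177.646ms (4/7)
12. 3552.924ms @ 80/7 + 177.646ms (4/7)
13. 3730.57ms @ 12 + 177.646ms (4/7)
14. 3908.216ms @ 88/7 + 177.646ms (4/7)
15. 4085.862ms @ 92/7 + 177.646ms (4/7)
16. 4263.509ms @ 96/7 + 177.646ms (4/7)
17. 4441.155ms @ 100/7 + 177.646ms (4/7)
18. 4618.801ms @ 104/7 + 177.646ms (4/7)
19. 4796.447ms @ 108/7 + 88.823ms (2/7)
20. 4885.27ms @ 110/7 + 88.823ms (2/7)

note 12 onset = 80/7b = 3552.924ms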